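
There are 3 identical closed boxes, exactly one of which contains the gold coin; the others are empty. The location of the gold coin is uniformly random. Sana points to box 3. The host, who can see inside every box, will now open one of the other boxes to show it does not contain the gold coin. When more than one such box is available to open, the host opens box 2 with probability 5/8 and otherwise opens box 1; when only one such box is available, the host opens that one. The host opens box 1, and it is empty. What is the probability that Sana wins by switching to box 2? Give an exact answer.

8/11

Condition on the true location of the gold coin.
If it is in box 1 (prior 1/3): the host opened box 1, so this case is ruled out; weight (1/3)·0 = 0.
If it is in box 2 (prior 1/3): only box 1 is available, probability 1; weight (1/3)·1 = 1/3.
If it is in box 3 (prior 1/3): box 2 is available but not opened, probability 3/8; weight (1/3)·(3/8) = 1/8.
The weights sum to 11/24.
So P(the gold coin in box 2 | the host opened box 1) = (1/3) / (11/24) = 8/11.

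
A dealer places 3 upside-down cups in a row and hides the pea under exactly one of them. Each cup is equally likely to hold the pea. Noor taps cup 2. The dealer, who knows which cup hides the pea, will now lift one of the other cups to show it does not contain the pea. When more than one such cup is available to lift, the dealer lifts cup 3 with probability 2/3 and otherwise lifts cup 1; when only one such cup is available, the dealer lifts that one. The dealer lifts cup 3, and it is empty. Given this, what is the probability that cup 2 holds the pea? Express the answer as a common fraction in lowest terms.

2/5

Apply Bayes' rule, conditioning on where the pea actually is.
If it is under cup 1 (prior 1/3): only cup 3 is available, probability 1; weight (1/3)·1 = 1/3.
If it is under cup 2 (prior 1/3): cup 3 is available, opened with probability 2/3; weight (1/3)·(2/3) = 2/9.
If it is under cup 3 (prior 1/3): the dealer opened cup 3, so this case is ruled out; weight (1/3)·0 = 0.
The weights sum to 5/9.
So P(the pea under cup 2 | the dealer opened cup 3) = (2/9) / (5/9) = 2/5.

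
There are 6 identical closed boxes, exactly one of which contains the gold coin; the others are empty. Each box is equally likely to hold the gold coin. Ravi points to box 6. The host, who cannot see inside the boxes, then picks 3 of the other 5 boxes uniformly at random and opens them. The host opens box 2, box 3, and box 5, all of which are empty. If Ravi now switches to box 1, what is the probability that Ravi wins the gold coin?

1/3

Apply Bayes' rule, conditioning on where the gold coin actually is.
If it is in any of boxes 1, 4, and 6 (prior 1/6 each): the host picks exactly this set with probability 1/10 regardless, and none is the prize; weight (1/6)·(1/10) = 1/60 each.
If it is in any of boxes 2, 3, and 5 (prior 1/6 each): that box was opened and seen not to hold the prize — ruled out; weight (1/6)·0 = 0 each.
The weights sum to 1/20.
So P(the gold coin in box 1 | the host opened box 2, box 3, and box 5) = (1/60) / (1/20) = 1/3.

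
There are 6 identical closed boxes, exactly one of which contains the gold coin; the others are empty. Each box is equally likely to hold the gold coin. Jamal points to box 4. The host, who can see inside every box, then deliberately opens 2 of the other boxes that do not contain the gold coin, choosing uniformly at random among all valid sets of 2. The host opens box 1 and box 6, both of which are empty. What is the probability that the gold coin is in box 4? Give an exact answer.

1/6

Apply Bayes' rule, conditioning on where the gold coin actually is.
If it is in either of boxes 1 and 6 (prior 1/6 each): that box was opened and seen not to hold the prize — ruled out; weight (1/6)·0 = 0 each.
If it is in any of boxes 2, 3, and 5 (prior 1/6 each): the host has 6 equally likely choices, so probability 1/6; weight (1/6)·(1/6) = 1/36 each.
If it is in box 4 (prior 1/6): the host has 10 equally likely choices, so probability 1/10; weight (1/6)·(1/10) = 1/60.
The weights sum to 1/10.
So P(the gold coin in box 4 | the host opened box 1 and box 6) = (1/60) / (1/10) = 1/6.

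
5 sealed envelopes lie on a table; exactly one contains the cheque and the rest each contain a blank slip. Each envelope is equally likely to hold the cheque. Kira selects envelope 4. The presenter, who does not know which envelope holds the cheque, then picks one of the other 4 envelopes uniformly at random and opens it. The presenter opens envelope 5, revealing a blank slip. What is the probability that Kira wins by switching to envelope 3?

1/4

Apply Bayes' rule, conditioning on where the cheque actually is.
If it is in any of envelopes 1, 2, 3, and 4 (prior 1/5 each): the presenter picks envelope 5 with probability 1/4 regardless, and it is not the prize; weight (1/5)·(1/4) = 1/20 each.
If it is in envelope 5 (prior 1/5): the presenter opened envelope 5, so this case is ruled out; weight (1/5)·0 = 0.
The weights sum to 1/5.
So P(the cheque in envelope 3 | the presenter opened envelope 5) = (1/20) / (1/5) = 1/4.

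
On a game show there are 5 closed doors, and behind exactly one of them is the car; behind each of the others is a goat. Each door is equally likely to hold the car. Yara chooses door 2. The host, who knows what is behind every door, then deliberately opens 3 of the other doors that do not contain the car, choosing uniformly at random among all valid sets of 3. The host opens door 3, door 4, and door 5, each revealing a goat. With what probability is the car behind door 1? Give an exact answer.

4/5

Consider each possible location of the car in turn.
If it is behind door 1 (prior 1/5): the host has no choice, probability 1; weight (1/5)·1 = 1/5.
If it is behind door 2 (prior 1/5): the host has 4 equally likely choices, so probability 1/4; weight (1/5)·(1/4) = 1/20.
If it is behind any of doors 3, 4, and 5 (prior 1/5 each): that door was opened and seen not to hold the prize — ruled out; weight (1/5)·0 = 0 each.
The weights sum to 1/4.
So P(the car behind door 1 | the host opened door 3, door 4, and door 5) = (1/5) / (1/4) = 4/5.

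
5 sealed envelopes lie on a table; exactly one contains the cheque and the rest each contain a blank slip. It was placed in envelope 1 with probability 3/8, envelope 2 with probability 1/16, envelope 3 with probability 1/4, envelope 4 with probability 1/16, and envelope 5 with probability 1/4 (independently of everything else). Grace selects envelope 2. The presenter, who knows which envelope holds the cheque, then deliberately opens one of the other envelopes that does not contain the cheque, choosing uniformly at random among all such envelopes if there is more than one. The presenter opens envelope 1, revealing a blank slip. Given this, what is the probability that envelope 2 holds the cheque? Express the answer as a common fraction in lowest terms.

Consider each possible location of the cheque in turn.
If it is in envelope 1 (prior 3/8): the presenter opened envelope 1, so this case is ruled out; weight (3/8)·0 = 0.
If it is in envelope 2 (prior 1/16): the presenter has 4 equally likely choices, so probability 1/4; weight (1/16)·(1/4) = 1/64.
If it is in either of envelopes 3 and 5 (prior 1/4 each): the presenter has 3 equally likely choices, so probability 1/3; weight (1/4)·(1/3) = 1/12 each.
If it is in envelope 4 (prior 1/16): the presenter has 3 equally likely choices, so probability 1/3; weight (1/16)·(1/3) = 1/48.
The weights sum to 13/64.
So P(the cheque in envelope 2 | the presenter opened envelope 1) = (1/64) / (13/64) = 1/13.

1/13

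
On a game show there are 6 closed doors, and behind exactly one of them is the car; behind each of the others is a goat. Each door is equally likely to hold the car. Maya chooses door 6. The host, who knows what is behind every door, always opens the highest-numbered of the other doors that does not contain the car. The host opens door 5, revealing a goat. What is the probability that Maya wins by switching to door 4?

1/5

Condition on the true location of the car.
If it is behind any of doors 1, 2, 3, 4, and 6 (prior 1/6 each): door 5 is the highest-numbered option available, probability 1; weight (1/6)·1 = 1/6 each.
If it is behind door 5 (prior 1/6): the host opened door 5, so this case is ruled out; weight (1/6)·0 = 0.
The weights sum to 5/6.
So P(the car behind door 4 | the host opened door 5) = (1/6) / (5/6) = 1/5.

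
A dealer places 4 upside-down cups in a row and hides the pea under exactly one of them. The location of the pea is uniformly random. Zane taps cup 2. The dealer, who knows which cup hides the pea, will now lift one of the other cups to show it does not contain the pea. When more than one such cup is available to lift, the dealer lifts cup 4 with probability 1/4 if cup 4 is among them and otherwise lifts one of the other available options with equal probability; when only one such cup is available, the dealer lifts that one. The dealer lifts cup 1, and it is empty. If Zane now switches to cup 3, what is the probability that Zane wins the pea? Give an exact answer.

Condition on the true location of the pea.
If it is under cup 1 (prior 1/4): the dealer opened cup 1, so this case is ruled out; weight (1/4)·0 = 0.
If it is under cup 2 (prior 1/4): cup 4 is available but not opened; cup 1 gets probability (1 − 1/4)/2 = 3/8; weight (1/4)·(3/8) = 3/32.
If it is under cup 3 (prior 1/4): cup 4 is available but not opened, probability 3/4; weight (1/4)·(3/4) = 3/16.
If it is under cup 4 (prior 1/4): cup 4 holds the prize so is unavailable; the dealer chooses uniformly among the 2 others, probability 1/2; weight (1/4)·(1/2) = 1/8.
The weights sum to 13/32.
So P(the pea under cup 3 | the dealer opened cup 1) = (3/16) / (13/32) = 6/13.

6/13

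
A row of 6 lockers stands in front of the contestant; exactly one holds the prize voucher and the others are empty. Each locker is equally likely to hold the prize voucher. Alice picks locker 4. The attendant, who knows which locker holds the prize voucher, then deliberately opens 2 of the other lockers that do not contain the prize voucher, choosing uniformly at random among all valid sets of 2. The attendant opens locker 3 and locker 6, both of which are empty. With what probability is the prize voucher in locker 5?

Apply Bayes' rule, conditioning on where the prize voucher actually is.
If it is in any of lockers 1, 2, and 5 (prior 1/6 each): the attendant has 6 equally likely choices, so probability 1/6; weight (1/6)·(1/6) = 1/36 each.
If it is in either of lockers 3 and 6 (prior 1/6 each): that locker was opened and seen not to hold the prize — ruled out; weight (1/6)·0 = 0 each.
If it is in locker 4 (prior 1/6): the attendant has 10 equally likely choices, so probability 1/10; weight (1/6)·(1/10) = 1/60.
The weights sum to 1/10.
So P(the prize voucher in locker 5 | the attendant opened locker 3 and locker 6) = (1/36) / (1/10) = 5/18.

5/18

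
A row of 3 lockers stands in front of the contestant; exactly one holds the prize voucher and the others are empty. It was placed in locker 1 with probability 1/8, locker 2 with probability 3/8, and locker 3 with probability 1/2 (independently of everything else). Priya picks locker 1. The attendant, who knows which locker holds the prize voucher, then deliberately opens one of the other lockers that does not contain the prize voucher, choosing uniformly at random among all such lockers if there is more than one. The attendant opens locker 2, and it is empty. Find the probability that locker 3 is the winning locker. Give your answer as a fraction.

Condition on the true location of the prize voucher.
If it is in locker 1 (prior 1/8): the attendant has 2 equally likely choices, so probability 1/2; weight (1/8)·(1/2) = 1/16.
If it is in locker 2 (prior 3/8): the attendant opened locker 2, so this case is ruled out; weight (3/8)·0 = 0.
If it is in locker 3 (prior 1/2): the attendant has no choice, probability 1; weight (1/2)·1 = 1/2.
The weights sum to 9/16.
So P(the prize voucher in locker 3 | the attendant opened locker 2) = (1/2) / (9/16) = 8/9.

8/9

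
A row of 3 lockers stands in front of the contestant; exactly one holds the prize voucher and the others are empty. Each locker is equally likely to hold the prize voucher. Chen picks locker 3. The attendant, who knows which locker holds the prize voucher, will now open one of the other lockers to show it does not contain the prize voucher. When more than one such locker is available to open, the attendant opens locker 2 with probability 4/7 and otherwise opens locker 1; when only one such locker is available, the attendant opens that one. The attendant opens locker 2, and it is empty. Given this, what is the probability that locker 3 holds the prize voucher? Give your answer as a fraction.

Apply Bayes' rule, conditioning on where the prize voucher actually is.
If it is in locker 1 (prior 1/3): only locker 2 is available, probability 1; weight (1/3)·1 = 1/3.
If it is in locker 2 (prior 1/3): the attendant opened locker 2, so this case is ruled out; weight (1/3)·0 = 0.
If it is in locker 3 (prior 1/3): locker 2 is available, opened with probability 4/7; weight (1/3)·(4/7) = 4/21.
The weights sum to 11/21.
So P(the prize voucher in locker 3 | the attendant opened locker 2) = (4/21) / (11/21) = 4/11.

4/11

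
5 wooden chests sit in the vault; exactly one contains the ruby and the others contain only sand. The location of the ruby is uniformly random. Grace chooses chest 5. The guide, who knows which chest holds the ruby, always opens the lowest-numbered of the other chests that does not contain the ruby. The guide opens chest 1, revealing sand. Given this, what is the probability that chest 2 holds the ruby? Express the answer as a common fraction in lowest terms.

1/4

Consider each possible location of the ruby in turn.
If it is in chest 1 (prior 1/5): the guide opened chest 1, so this case is ruled out; weight (1/5)·0 = 0.
If it is in any of chests 2, 3, 4, and 5 (prior 1/5 each): chest 1 is the lowest-numbered option available, probability 1; weight (1/5)·1 = 1/5 each.
The weights sum to 4/5.
So P(the ruby in chest 2 | the guide opened chest 1) = (1/5) / (4/5) = 1/4.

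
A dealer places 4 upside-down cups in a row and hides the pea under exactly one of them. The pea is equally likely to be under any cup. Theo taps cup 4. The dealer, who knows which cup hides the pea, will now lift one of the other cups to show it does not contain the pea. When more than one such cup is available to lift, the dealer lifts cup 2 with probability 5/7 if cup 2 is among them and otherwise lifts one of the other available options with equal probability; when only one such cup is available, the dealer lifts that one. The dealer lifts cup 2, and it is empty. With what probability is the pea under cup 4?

1/3

Condition on the true location of the pea.
If it is under any of cups 1, 3, and 4 (prior 1/4 each): cup 2 is available, opened with probability 5/7; weight (1/4)·(5/7) = 5/28 each.
If it is under cup 2 (prior 1/4): the dealer opened cup 2, so this case is ruled out; weight (1/4)·0 = 0.
The weights sum to 15/28.
So P(the pea under cup 4 | the dealer opened cup 2) = (5/28) / (15/28) = 1/3.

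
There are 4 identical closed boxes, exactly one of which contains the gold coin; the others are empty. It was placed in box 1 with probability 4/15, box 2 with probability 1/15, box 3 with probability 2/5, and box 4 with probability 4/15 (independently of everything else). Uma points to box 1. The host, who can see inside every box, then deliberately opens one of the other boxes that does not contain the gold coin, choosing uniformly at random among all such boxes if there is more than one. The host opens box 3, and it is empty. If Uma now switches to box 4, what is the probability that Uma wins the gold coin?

12/23

Consider each possible location of the gold coin in turn.
If it is in box 1 (prior 4/15): the host has 3 equally likely choices, so probability 1/3; weight (4/15)·(1/3) = 4/45.
If it is in box 2 (prior 1/15): the host has 2 equally likely choices, so probability 1/2; weight (1/15)·(1/2) = 1/30.
If it is in box 3 (prior 2/5): the host opened box 3, so this case is ruled out; weight (2/5)·0 = 0.
If it is in box 4 (prior 4/15): the host has 2 equally likely choices, so probability 1/2; weight (4/15)·(1/2) = 2/15.
The weights sum to 23/90.
So P(the gold coin in box 4 | the host opened box 3) = (2/15) / (23/90) = 12/23.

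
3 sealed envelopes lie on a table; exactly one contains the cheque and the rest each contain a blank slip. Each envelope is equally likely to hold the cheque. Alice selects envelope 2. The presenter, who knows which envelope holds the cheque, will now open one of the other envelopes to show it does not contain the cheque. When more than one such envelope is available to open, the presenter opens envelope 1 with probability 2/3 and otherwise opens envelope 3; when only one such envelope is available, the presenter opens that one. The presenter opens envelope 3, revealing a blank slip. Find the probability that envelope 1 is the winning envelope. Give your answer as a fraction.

Consider each possible location of the cheque in turn.
If it is in envelope 1 (prior 1/3): only envelope 3 is available, probability 1; weight (1/3)·1 = 1/3.
If it is in envelope 2 (prior 1/3): envelope 1 is available but not opened, probability 1/3; weight (1/3)·(1/3) = 1/9.
If it is in envelope 3 (prior 1/3): the presenter opened envelope 3, so this case is ruled out; weight (1/3)·0 = 0.
The weights sum to 4/9.
So P(the cheque in envelope 1 | the presenter opened envelope 3) = (1/3) / (4/9) = 3/4.

3/4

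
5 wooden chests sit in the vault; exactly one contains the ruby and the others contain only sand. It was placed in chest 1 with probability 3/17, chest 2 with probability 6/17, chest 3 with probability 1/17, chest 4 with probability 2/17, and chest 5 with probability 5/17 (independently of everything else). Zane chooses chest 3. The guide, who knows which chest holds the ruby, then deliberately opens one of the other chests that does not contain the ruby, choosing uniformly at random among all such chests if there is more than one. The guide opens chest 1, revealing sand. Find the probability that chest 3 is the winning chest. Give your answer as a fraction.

Apply Bayes' rule, conditioning on where the ruby actually is.
If it is in chest 1 (prior 3/17): the guide opened chest 1, so this case is ruled out; weight (3/17)·0 = 0.
If it is in chest 2 (prior 6/17): the guide has 3 equally likely choices, so probability 1/3; weight (6/17)·(1/3) = 2/17.
If it is in chest 3 (prior 1/17): the guide has 4 equally likely choices, so probability 1/4; weight (1/17)·(1/4) = 1/68.
If it is in chest 4 (prior 2/17): the guide has 3 equally likely choices, so probability 1/3; weight (2/17)·(1/3) = 2/51.
If it is in chest 5 (prior 5/17): the guide has 3 equally likely choices, so probability 1/3; weight (5/17)·(1/3) = 5/51.
The weights sum to 55/204.
So P(the ruby in chest 3 | the guide opened chest 1) = (1/68) / (55/204) = 3/55.

3/55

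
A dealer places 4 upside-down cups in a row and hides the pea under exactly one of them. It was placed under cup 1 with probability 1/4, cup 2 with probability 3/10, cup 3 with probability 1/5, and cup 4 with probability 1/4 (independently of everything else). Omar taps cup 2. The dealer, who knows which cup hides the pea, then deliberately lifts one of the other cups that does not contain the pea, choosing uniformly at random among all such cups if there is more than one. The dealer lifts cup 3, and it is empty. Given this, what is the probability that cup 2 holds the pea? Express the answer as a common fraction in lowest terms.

Consider each possible location of the pea in turn.
If it is under either of cups 1 and 4 (prior 1/4 each): the dealer has 2 equally likely choices, so probability 1/2; weight (1/4)·(1/2) = 1/8 each.
If it is under cup 2 (prior 3/10): the dealer has 3 equally likely choices, so probability 1/3; weight (3/10)·(1/3) = 1/10.
If it is under cup 3 (prior 1/5): the dealer opened cup 3, so this case is ruled out; weight (1/5)·0 = 0.
The weights sum to 7/20.
So P(the pea under cup 2 | the dealer opened cup 3) = (1/10) / (7/20) = 2/7.

2/7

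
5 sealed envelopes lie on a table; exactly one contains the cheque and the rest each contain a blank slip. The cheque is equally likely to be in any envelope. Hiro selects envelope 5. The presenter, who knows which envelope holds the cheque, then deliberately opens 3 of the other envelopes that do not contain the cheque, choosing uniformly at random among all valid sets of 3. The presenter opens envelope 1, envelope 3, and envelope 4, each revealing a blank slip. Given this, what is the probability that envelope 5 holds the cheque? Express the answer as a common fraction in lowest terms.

Apply Bayes' rule, conditioning on where the cheque actually is.
If it is in any of envelopes 1, 3, and 4 (prior 1/5 each): that envelope was opened and seen not to hold the prize — ruled out; weight (1/5)·0 = 0 each.
If it is in envelope 2 (prior 1/5): the presenter has no choice, probability 1; weight (1/5)·1 = 1/5.
If it is in envelope 5 (prior 1/5): the presenter has 4 equally likely choices, so probability 1/4; weight (1/5)·(1/4) = 1/20.
The weights sum to 1/4.
So P(the cheque in envelope 5 | the presenter opened envelope 1, envelope 3, and envelope 4) = (1/20) / (1/4) = 1/5.

1/5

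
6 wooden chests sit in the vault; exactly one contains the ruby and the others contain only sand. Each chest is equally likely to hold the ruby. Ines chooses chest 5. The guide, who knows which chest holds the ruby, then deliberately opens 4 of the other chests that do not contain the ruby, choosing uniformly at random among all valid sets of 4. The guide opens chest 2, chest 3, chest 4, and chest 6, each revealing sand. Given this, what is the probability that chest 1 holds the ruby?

Consider each possible location of the ruby in turn.
If it is in chest 1 (prior 1/6): the guide has no choice, probability 1; weight (1/6)·1 = 1/6.
If it is in any of chests 2, 3, 4, and 6 (prior 1/6 each): that chest was opened and seen not to hold the prize — ruled out; weight (1/6)·0 = 0 each.
If it is in chest 5 (prior 1/6): the guide has 5 equally likely choices, so probability 1/5; weight (1/6)·(1/5) = 1/30.
The weights sum to 1/5.
So P(the ruby in chest 1 | the guide opened chest 2, chest 3, chest 4, and chest 6) = (1/6) / (1/5) = 5/6.

5/6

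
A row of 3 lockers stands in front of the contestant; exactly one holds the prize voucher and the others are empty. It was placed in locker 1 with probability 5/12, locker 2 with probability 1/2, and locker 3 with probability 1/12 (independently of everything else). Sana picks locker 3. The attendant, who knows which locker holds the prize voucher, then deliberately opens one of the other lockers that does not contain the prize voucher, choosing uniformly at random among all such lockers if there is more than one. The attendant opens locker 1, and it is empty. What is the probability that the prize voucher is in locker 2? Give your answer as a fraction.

Apply Bayes' rule, conditioning on where the prize voucher actually is.
If it is in locker 1 (prior 5/12): the attendant opened locker 1, so this case is ruled out; weight (5/12)·0 = 0.
If it is in locker 2 (prior 1/2): the attendant has no choice, probability 1; weight (1/2)·1 = 1/2.
If it is in locker 3 (prior 1/12): the attendant has 2 equally likely choices, so probability 1/2; weight (1/12)·(1/2) = 1/24.
The weights sum to 13/24.
So P(the prize voucher in locker 2 | the attendant opened locker 1) = (1/2) / (13/24) = 12/13.

12/13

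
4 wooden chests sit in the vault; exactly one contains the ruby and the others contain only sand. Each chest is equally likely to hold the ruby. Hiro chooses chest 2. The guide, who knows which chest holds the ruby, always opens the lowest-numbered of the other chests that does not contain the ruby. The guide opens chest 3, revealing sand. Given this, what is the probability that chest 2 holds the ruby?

Condition on the true location of the ruby.
If it is in chest 1 (prior 1/4): chest 3 is the lowest-numbered option available, probability 1; weight (1/4)·1 = 1/4.
If it is in either of chests 2 and 4 (prior 1/4 each): the guide would have opened chest 1 instead, probability 0; weight (1/4)·0 = 0 each.
If it is in chest 3 (prior 1/4): the guide opened chest 3, so this case is ruled out; weight (1/4)·0 = 0.
The weights sum to 1/4.
So P(the ruby in chest 2 | the guide opened chest 3) = 0 / (1/4) = 0.

0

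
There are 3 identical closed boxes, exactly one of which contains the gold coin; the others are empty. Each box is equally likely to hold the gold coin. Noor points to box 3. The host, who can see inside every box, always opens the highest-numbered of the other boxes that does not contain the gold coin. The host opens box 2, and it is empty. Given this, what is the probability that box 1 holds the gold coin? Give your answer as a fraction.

1/2

Consider each possible location of the gold coin in turn.
If it is in either of boxes 1 and 3 (prior 1/3 each): box 2 is the highest-numbered option available, probability 1; weight (1/3)·1 = 1/3 each.
If it is in box 2 (prior 1/3): the host opened box 2, so this case is ruled out; weight (1/3)·0 = 0.
The weights sum to 2/3.
So P(the gold coin in box 1 | the host opened box 2) = (1/3) / (2/3) = 1/2.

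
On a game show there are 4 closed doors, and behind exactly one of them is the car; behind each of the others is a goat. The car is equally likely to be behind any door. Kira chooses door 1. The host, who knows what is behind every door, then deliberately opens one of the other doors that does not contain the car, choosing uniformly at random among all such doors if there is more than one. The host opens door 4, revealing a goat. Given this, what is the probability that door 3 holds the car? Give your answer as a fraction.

Apply Bayes' rule, conditioning on where the car actually is.
If it is behind door 1 (prior 1/4): the host has 3 equally likely choices, so probability 1/3; weight (1/4)·(1/3) = 1/12.
If it is behind either of doors 2 and 3 (prior 1/4 each): the host has 2 equally likely choices, so probability 1/2; weight (1/4)·(1/2) = 1/8 each.
If it is behind door 4 (prior 1/4): the host opened door 4, so this case is ruled out; weight (1/4)·0 = 0.
The weights sum to 1/3.
So P(the car behind door 3 | the host opened door 4) = (1/8) / (1/3) = 3/8.

3/8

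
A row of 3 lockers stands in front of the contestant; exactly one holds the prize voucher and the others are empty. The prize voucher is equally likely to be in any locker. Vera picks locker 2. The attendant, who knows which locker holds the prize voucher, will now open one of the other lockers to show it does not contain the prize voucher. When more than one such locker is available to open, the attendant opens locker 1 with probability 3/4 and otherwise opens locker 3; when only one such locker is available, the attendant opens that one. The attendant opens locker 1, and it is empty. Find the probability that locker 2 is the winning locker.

3/7

Consider each possible location of the prize voucher in turn.
If it is in locker 1 (prior 1/3): the attendant opened locker 1, so this case is ruled out; weight (1/3)·0 = 0.
If it is in locker 2 (prior 1/3): locker 1 is available, opened with probability 3/4; weight (1/3)·(3/4) = 1/4.
If it is in locker 3 (prior 1/3): only locker 1 is available, probability 1; weight (1/3)·1 = 1/3.
The weights sum to 7/12.
So P(the prize voucher in locker 2 | the attendant opened locker 1) = (1/4) / (7/12) = 3/7.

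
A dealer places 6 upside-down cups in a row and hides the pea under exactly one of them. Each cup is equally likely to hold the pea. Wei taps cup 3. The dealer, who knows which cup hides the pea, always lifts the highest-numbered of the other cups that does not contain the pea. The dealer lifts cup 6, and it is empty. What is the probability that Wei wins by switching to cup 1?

Condition on the true location of the pea.
If it is under any of cups 1, 2, 3, 4, and 5 (prior 1/6 each): cup 6 is the highest-numbered option available, probability 1; weight (1/6)·1 = 1/6 each.
If it is under cup 6 (prior 1/6): the dealer opened cup 6, so this case is ruled out; weight (1/6)·0 = 0.
The weights sum to 5/6.
So P(the pea under cup 1 | the dealer opened cup 6) = (1/6) / (5/6) = 1/5.

1/5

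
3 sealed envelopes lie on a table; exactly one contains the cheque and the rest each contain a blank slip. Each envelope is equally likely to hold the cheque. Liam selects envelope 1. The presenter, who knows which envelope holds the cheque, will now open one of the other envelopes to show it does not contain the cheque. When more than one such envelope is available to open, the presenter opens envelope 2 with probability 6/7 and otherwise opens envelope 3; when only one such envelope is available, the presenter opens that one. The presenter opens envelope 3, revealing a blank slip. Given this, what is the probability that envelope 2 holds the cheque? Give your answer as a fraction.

Condition on the true location of the cheque.
If it is in envelope 1 (prior 1/3): envelope 2 is available but not opened, probability 1/7; weight (1/3)·(1/7) = 1/21.
If it is in envelope 2 (prior 1/3): only envelope 3 is available, probability 1; weight (1/3)·1 = 1/3.
If it is in envelope 3 (prior 1/3): the presenter opened envelope 3, so this case is ruled out; weight (1/3)·0 = 0.
The weights sum to 8/21.
So P(the cheque in envelope 2 | the presenter opened envelope 3) = (1/3) / (8/21) = 7/8.

7/8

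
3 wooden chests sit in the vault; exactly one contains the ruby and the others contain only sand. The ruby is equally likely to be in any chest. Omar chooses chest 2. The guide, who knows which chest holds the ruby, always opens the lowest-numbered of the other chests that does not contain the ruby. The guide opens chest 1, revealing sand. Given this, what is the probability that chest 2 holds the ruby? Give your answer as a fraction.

1/2

Apply Bayes' rule, conditioning on where the ruby actually is.
If it is in chest 1 (prior 1/3): the guide opened chest 1, so this case is ruled out; weight (1/3)·0 = 0.
If it is in either of chests 2 and 3 (prior 1/3 each): chest 1 is the lowest-numbered option available, probability 1; weight (1/3)·1 = 1/3 each.
The weights sum to 2/3.
So P(the ruby in chest 2 | the guide opened chest 1) = (1/3) / (2/3) = 1/2.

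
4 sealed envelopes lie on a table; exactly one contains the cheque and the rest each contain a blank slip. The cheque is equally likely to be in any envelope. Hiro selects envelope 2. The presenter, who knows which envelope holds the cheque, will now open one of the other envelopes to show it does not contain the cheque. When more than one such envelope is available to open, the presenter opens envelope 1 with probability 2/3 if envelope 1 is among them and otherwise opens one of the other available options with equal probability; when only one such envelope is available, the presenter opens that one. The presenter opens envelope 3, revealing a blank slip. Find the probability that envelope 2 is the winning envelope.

1/6

Consider each possible location of the cheque in turn.
If it is in envelope 1 (prior 1/4): envelope 1 holds the prize so is unavailable; the presenter chooses uniformly among the 2 others, probability 1/2; weight (1/4)·(1/2) = 1/8.
If it is in envelope 2 (prior 1/4): envelope 1 is available but not opened; envelope 3 gets probability (1 − 2/3)/2 = 1/6; weight (1/4)·(1/6) = 1/24.
If it is in envelope 3 (prior 1/4): the presenter opened envelope 3, so this case is ruled out; weight (1/4)·0 = 0.
If it is in envelope 4 (prior 1/4): envelope 1 is available but not opened, probability 1/3; weight (1/4)·(1/3) = 1/12.
The weights sum to 1/4.
So P(the cheque in envelope 2 | the presenter opened envelope 3) = (1/24) / (1/4) = 1/6.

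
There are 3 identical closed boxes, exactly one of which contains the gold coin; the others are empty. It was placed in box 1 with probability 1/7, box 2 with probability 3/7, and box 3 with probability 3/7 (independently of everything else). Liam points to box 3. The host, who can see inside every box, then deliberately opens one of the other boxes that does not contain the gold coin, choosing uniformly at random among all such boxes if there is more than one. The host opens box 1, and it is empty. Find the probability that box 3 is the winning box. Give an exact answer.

Consider each possible location of the gold coin in turn.
If it is in box 1 (prior 1/7): the host opened box 1, so this case is ruled out; weight (1/7)·0 = 0.
If it is in box 2 (prior 3/7): the host has no choice, probability 1; weight (3/7)·1 = 3/7.
If it is in box 3 (prior 3/7): the host has 2 equally likely choices, so probability 1/2; weight (3/7)·(1/2) = 3/14.
The weights sum to 9/14.
So P(the gold coin in box 3 | the host opened box 1) = (3/14) / (9/14) = 1/3.

1/3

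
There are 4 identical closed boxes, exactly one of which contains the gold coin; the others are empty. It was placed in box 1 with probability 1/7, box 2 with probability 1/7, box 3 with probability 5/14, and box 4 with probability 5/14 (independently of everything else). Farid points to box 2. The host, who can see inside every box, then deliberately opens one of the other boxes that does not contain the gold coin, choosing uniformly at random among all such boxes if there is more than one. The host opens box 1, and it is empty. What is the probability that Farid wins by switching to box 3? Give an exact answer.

Consider each possible location of the gold coin in turn.
If it is in box 1 (prior 1/7): the host opened box 1, so this case is ruled out; weight (1/7)·0 = 0.
If it is in box 2 (prior 1/7): the host has 3 equally likely choices, so probability 1/3; weight (1/7)·(1/3) = 1/21.
If it is in either of boxes 3 and 4 (prior 5/14 each): the host has 2 equally likely choices, so probability 1/2; weight (5/14)·(1/2) = 5/28 each.
The weights sum to 17/42.
So P(the gold coin in box 3 | the host opened box 1) = (5/28) / (17/42) = 15/34.

15/34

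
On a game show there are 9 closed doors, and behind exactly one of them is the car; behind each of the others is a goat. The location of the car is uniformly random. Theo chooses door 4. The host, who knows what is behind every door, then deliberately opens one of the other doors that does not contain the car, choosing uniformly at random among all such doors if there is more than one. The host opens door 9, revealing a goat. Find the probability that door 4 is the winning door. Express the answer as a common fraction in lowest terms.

Consider each possible location of the car in turn.
If it is behind any of doors 1, 2, 3, 5, 6, 7, and 8 (prior 1/9 each): the host has 7 equally likely choices, so probability 1/7; weight (1/9)·(1/7) = 1/63 each.
If it is behind door 4 (prior 1/9): the host has 8 equally likely choices, so probability 1/8; weight (1/9)·(1/8) = 1/72.
If it is behind door 9 (prior 1/9): the host opened door 9, so this case is ruled out; weight (1/9)·0 = 0.
The weights sum to 1/8.
So P(the car behind door 4 | the host opened door 9) = (1/72) / (1/8) = 1/9.

1/9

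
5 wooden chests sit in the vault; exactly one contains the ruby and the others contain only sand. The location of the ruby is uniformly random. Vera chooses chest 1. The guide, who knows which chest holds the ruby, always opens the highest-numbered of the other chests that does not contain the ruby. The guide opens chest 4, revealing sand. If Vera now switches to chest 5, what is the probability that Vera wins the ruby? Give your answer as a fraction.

Condition on the true location of the ruby.
If it is in any of chests 1, 2, and 3 (prior 1/5 each): the guide would have opened chest 5 instead, probability 0; weight (1/5)·0 = 0 each.
If it is in chest 4 (prior 1/5): the guide opened chest 4, so this case is ruled out; weight (1/5)·0 = 0.
If it is in chest 5 (prior 1/5): chest 4 is the highest-numbered option available, probability 1; weight (1/5)·1 = 1/5.
The weights sum to 1/5.
So P(the ruby in chest 5 | the guide opened chest 4) = (1/5) / (1/5) = 1.

1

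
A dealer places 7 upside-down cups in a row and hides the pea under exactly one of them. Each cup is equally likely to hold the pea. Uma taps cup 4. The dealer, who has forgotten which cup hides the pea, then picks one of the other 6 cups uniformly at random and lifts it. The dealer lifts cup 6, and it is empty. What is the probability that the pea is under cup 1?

1/6

Because the dealer chose which cup to lift without knowing where the pea is, the choice is independent of the prize location. Learning that cup 6 does not hold the pea simply rules out that one location and leaves the remaining 6 cups still equally likely by symmetry.
So P(the pea under cup 1) = 1/6.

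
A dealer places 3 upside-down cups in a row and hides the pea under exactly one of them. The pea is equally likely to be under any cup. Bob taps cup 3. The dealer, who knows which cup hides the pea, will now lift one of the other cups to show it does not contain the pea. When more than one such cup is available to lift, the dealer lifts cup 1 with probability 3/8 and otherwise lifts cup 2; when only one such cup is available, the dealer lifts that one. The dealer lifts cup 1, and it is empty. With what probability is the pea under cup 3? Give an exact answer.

Condition on the true location of the pea.
If it is under cup 1 (prior 1/3): the dealer opened cup 1, so this case is ruled out; weight (1/3)·0 = 0.
If it is under cup 2 (prior 1/3): only cup 1 is available, probability 1; weight (1/3)·1 = 1/3.
If it is under cup 3 (prior 1/3): cup 1 is available, opened with probability 3/8; weight (1/3)·(3/8) = 1/8.
The weights sum to 11/24.
So P(the pea under cup 3 | the dealer opened cup 1) = (1/8) / (11/24) = 3/11.

3/11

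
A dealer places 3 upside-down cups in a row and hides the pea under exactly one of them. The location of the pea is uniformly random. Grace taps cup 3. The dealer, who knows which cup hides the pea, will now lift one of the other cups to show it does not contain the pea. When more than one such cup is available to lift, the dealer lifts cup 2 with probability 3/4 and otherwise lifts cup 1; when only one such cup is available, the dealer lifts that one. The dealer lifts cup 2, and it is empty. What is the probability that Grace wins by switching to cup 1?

Apply Bayes' rule, conditioning on where the pea actually is.
If it is under cup 1 (prior 1/3): only cup 2 is available, probability 1; weight (1/3)·1 = 1/3.
If it is under cup 2 (prior 1/3): the dealer opened cup 2, so this case is ruled out; weight (1/3)·0 = 0.
If it is under cup 3 (prior 1/3): cup 2 is available, opened with probability 3/4; weight (1/3)·(3/4) = 1/4.
The weights sum to 7/12.
So P(the pea under cup 1 | the dealer opened cup 2) = (1/3) / (7/12) = 4/7.

4/7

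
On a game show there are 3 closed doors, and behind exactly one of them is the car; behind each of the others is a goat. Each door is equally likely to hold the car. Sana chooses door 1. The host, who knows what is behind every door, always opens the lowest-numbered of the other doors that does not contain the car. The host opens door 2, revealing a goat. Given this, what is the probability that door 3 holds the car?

Consider each possible location of the car in turn.
If it is behind either of doors 1 and 3 (prior 1/3 each): door 2 is the lowest-numbered option available, probability 1; weight (1/3)·1 = 1/3 each.
If it is behind door 2 (prior 1/3): the host opened door 2, so this case is ruled out; weight (1/3)·0 = 0.
The weights sum to 2/3.
So P(the car behind door 3 | the host opened door 2) = (1/3) / (2/3) = 1/2.

1/2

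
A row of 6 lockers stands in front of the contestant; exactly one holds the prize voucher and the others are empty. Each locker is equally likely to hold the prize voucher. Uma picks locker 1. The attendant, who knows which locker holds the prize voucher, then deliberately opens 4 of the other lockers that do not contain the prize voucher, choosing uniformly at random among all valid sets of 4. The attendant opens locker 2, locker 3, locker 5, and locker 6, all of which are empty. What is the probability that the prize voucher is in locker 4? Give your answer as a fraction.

Consider each possible location of the prize voucher in turn.
If it is in locker 1 (prior 1/6): the attendant has 5 equally likely choices, so probability 1/5; weight (1/6)·(1/5) = 1/30.
If it is in any of lockers 2, 3, 5, and 6 (prior 1/6 each): that locker was opened and seen not to hold the prize — ruled out; weight (1/6)·0 = 0 each.
If it is in locker 4 (prior 1/6): the attendant has no choice, probability 1; weight (1/6)·1 = 1/6.
The weights sum to 1/5.
So P(the prize voucher in locker 4 | the attendant opened locker 2, locker 3, locker 5, and locker 6) = (1/6) / (1/5) = 5/6.

5/6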